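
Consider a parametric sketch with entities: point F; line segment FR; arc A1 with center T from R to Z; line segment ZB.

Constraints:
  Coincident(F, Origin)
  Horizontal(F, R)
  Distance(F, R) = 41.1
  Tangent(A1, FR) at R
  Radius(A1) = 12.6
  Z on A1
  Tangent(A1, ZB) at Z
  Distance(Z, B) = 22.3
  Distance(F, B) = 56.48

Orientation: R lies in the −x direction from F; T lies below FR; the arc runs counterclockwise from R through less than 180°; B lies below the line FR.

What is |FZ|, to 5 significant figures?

55.398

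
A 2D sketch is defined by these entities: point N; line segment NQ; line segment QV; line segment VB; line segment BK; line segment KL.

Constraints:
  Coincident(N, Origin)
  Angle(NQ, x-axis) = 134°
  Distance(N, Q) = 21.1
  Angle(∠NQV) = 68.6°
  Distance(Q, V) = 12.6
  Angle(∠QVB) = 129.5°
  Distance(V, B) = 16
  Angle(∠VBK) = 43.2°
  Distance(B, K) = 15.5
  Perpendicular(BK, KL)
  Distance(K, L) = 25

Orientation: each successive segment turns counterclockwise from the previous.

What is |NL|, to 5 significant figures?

34.188

∠VBK = 43.2° gives BK at 72.700° from the x-axis; with |BK| = 15.5, K = (-8.3043, 4.1276). BK is perpendicular to KL, so KL runs at 162.70°; with |KL| = 25.0, L = (-32.173, 11.562). Then |NL| = |L − N| = 34.188.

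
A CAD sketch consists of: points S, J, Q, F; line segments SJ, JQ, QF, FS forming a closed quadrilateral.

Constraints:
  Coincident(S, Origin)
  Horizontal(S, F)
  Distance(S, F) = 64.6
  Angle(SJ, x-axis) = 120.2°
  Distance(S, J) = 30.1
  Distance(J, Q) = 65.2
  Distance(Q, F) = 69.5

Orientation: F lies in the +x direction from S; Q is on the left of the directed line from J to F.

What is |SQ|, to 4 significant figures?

74.41

Checks: |JQ| = 65.20 ✓; |QF| = 69.50 ✓.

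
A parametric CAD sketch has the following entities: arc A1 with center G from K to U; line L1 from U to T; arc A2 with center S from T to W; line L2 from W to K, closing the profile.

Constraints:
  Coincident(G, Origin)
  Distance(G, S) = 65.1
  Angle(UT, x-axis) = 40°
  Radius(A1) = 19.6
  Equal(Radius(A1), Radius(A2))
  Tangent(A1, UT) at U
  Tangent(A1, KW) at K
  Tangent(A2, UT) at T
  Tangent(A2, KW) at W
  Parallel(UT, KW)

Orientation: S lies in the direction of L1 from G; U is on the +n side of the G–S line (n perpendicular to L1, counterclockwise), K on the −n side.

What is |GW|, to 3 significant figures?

68.0

The slot axis is L1's direction at 40.0°, so u = (cos 40.0°, sin 40.0°) = (0.766, 0.643) and n = (−sin 40.0°, cos 40.0°) = (-0.643, 0.766). G is at the origin and S lies 65.1 along u from G, so S = 65.1·u = (49.9, 41.8). Tangency of A1 to both parallel lines with radius 19.6 puts U and K at G ± 19.6·n: U = (-12.6, 15.0), K = (12.6, -15.0). Equal radii place T and W the same way about S: T = S + 19.6·n = (37.3, 56.9), W = S − 19.6·n = (62.5, 26.8). Then |GW| = |W − G| = 68.0.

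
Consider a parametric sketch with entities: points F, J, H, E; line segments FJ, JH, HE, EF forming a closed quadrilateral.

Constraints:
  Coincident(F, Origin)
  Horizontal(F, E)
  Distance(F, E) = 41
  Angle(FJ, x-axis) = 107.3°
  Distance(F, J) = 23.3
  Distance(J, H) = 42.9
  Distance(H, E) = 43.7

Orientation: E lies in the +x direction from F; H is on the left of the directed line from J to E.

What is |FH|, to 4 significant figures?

52.55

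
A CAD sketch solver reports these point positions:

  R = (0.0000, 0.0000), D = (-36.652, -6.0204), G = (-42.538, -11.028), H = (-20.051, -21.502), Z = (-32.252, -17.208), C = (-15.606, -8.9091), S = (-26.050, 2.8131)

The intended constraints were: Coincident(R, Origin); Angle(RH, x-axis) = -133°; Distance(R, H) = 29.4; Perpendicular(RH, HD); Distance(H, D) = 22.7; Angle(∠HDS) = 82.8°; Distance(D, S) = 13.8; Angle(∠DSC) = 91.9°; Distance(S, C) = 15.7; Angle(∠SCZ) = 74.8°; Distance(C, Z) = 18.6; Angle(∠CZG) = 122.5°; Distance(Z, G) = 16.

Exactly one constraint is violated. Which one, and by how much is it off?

Distance(Z, G) = 16 — off by 4.00.

R = (0.00, 0.00) ✓; RH at -133.0° ✓; |RH| = 29.40 ✓; ∠(RH, HD) = 90.00° ✓; |HD| = 22.70 ✓; ∠HDS = 82.80° ✓; |DS| = 13.80 ✓; ∠DSC = 91.90° ✓; |SC| = 15.70 ✓; ∠SCZ = 74.80° ✓; |CZ| = 18.60 ✓; ∠CZG = 122.5° ✓; |ZG| = 12.00 ✗.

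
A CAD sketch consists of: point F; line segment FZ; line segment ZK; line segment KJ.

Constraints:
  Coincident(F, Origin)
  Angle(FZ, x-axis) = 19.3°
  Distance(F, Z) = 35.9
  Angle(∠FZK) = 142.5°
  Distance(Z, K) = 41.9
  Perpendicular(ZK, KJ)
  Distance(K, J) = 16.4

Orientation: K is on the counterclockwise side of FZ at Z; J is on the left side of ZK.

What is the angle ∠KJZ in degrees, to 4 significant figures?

68.62°

∠FZK = 142.5°, so ZK runs at 19.3° + (180° − 142.5°) = 56.80° from the x-axis; with |ZK| = 41.9, K = Z + 41.9·(cos 56.80°, sin 56.80°) = (56.83, 46.93). ZK ⟂ KJ; with |KJ| = 16.4 on the left of ZK, J = K + 16.4·(-0.8368, 0.5476) = (43.10, 55.91). Then cos ∠KJZ = JK·JZ / (|JK||JZ|), giving 68.62°.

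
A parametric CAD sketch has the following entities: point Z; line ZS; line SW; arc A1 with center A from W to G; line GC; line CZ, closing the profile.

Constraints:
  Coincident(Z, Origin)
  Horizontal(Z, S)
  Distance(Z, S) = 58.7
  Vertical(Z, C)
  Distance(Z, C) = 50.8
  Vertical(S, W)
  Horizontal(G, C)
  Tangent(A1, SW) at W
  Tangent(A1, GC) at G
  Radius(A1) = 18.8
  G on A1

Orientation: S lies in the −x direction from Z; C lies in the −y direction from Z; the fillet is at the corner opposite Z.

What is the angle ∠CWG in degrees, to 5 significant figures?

27.241°

The virtual corner opposite Z is at (-58.700, -50.800). Since A1 is tangent to SW there, AW ⟂ SW and since A1 is tangent to GC there, AG ⟂ GC, with radius 18.8, so the center A sits 18.8 in from both sides at A = (-39.900, -32.000). That places the tangent points at W = (-58.700, -32.000) on SW and G = (-39.900, -50.800) on GC. Then cos ∠CWG = WC·WG / (|WC||WG|), giving 27.241°.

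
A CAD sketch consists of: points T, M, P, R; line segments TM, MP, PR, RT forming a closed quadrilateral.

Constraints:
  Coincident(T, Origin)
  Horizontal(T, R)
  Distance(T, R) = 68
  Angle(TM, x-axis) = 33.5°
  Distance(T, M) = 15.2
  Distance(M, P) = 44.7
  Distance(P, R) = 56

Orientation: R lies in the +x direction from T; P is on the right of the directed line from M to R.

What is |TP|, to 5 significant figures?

42.365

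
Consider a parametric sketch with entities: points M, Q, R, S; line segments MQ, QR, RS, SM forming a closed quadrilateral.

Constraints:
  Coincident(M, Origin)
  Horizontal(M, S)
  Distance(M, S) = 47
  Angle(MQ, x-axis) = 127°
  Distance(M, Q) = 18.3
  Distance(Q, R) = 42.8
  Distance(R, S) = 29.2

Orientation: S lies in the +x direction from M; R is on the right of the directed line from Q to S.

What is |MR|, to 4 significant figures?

25.16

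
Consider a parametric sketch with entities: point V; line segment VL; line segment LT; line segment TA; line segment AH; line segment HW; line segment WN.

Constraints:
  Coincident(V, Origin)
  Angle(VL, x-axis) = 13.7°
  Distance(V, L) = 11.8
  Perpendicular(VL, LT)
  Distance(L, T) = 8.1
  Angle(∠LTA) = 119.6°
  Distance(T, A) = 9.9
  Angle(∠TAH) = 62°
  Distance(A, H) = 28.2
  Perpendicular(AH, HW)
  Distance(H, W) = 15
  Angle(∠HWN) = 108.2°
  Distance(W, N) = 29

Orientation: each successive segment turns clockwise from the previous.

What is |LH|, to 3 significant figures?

17.9

∠LTA = 119.6° gives TA at -137° from the x-axis; with |TA| = 9.9, A = (6.18, -11.9). ∠TAH = 62.0° gives AH at 105° from the x-axis; with |AH| = 28.2, H = (-1.26, 15.3). Then |LH| = |H − L| = 17.9.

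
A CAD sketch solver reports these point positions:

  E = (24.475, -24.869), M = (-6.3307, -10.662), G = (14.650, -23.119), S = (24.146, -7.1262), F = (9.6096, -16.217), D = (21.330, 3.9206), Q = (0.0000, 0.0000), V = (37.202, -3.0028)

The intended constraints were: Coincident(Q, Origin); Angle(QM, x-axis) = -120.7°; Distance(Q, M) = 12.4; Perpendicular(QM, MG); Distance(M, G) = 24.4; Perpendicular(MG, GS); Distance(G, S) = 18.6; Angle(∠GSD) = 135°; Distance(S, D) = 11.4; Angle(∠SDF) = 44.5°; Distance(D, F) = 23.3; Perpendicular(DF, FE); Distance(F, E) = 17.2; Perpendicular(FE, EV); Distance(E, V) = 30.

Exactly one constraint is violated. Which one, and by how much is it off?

Distance(E, V) = 30 — off by 4.70.

Q = (0.00, 0.00) ✓; QM at -120.7° ✓; |QM| = 12.40 ✓; ∠(QM, MG) = 90.00° ✓; |MG| = 24.40 ✓; ∠(MG, GS) = 90.00° ✓; |GS| = 18.60 ✓; ∠GSD = 135.0° ✓; |SD| = 11.40 ✓; ∠SDF = 44.50° ✓; |DF| = 23.30 ✓; ∠(DF, FE) = 90.00° ✓; |FE| = 17.20 ✓; ∠(FE, EV) = 90.00° ✓; |EV| = 25.30 ✗.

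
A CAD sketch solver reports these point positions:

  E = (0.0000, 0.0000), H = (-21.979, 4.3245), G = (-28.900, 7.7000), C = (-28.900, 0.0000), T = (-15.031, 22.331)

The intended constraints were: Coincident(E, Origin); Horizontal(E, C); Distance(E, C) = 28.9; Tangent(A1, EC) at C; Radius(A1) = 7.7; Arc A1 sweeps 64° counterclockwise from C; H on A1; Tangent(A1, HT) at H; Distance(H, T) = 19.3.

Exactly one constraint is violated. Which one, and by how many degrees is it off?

Tangent(A1, HT) at H — off by 4.90°.

E = (0.00, 0.00) ✓; E.y = 0.00, C.y = 0.00 ✓; |EC| = 28.90 ✓; ∠(GC, CE) = 90.00° ✓; |GC| = 7.700 ✓; bearing(G→H) − bearing(G→C) = 64.00° ✓; |GH| = 7.700 ✓; ∠(GH, HT) = 85.10° ✗; |HT| = 19.30 ✓.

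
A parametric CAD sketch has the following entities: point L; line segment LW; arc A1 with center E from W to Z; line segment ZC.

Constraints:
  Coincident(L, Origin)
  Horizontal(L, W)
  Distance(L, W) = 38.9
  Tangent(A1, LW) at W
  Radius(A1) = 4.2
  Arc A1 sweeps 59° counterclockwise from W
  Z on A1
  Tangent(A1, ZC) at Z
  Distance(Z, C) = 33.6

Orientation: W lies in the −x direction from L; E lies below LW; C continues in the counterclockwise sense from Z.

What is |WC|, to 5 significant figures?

37.256

L is at the origin; L and W share the same y with |LW| = 38.9 and W on the −x side, so W = (-38.900, 0.0000). Tangency of A1 to LW means the radius EW is perpendicular to LW, so E = W + (0, -4.2) = (-38.900, -4.2000). On A1, W sits at bearing 90° from E; a 59° counterclockwise sweep puts Z at bearing 149°, so Z = E + 4.2·(cos 149°, sin 149°) = (-42.500, -2.0368). A1 meets ZC tangentially, so EZ is at right angles to ZC, so ZC runs along (−sin 149°, cos 149°); with |ZC| = 33.6, C = (-59.805, -30.838). Then |WC| = |C − W| = 37.256.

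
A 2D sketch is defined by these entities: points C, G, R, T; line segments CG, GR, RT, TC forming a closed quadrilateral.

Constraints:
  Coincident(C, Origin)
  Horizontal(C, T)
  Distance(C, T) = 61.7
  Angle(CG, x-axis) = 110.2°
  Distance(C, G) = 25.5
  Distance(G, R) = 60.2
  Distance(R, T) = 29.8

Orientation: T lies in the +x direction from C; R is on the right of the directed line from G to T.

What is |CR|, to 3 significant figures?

39.7

C is at the origin; CT is horizontal with |CT| = 61.7 and T in +x, so T = (61.7, 0). CG runs at 110.2° with |CG| = 25.5, so G = (-8.81, 23.9). R is determined by |GR| = 60.2 and |RT| = 29.8 together: it lies at the intersection of circle(G, 60.2) and circle(T, 29.8). With |GT| = 74.5, the foot of the radical line on GT is 55.6 from G and the perpendicular offset is √(60.2² − 55.6²) = 23.1. Taking the right-of-GT solution: R = (36.4, -15.8).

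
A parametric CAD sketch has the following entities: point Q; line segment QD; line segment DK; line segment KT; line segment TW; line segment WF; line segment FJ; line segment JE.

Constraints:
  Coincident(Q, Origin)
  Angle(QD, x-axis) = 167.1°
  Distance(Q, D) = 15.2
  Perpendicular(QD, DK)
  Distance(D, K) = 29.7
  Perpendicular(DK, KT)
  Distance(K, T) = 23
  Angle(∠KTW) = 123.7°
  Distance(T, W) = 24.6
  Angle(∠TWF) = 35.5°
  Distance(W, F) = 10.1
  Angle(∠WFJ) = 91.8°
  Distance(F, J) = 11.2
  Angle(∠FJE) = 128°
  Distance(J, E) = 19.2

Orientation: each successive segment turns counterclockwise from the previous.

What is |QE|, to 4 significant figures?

44.98

Q is at the origin; QD runs at 167.1° with length 15.2, so D = (-14.82, 3.393). QD ⟂ DK, so DK runs at -102.9°; with |DK| = 29.7, K = (-21.45, -25.56). The perpendicularity gives KT at right angles to DK, so KT runs at -12.90°; with |KT| = 23.0, T = (0.9726, -30.69). ∠KTW = 123.7° gives TW at 43.40° from the x-axis; with |TW| = 24.6, W = (18.85, -13.79). ∠TWF = 35.5° gives WF at -172.1° from the x-axis; with |WF| = 10.1, F = (8.842, -15.18). ∠WFJ = 91.8° gives FJ at -83.90° from the x-axis; with |FJ| = 11.2, J = (10.03, -26.31). ∠FJE = 128.0° gives JE at -31.90° from the x-axis; with |JE| = 19.2, E = (26.33, -36.46). Then |QE| = |E − Q| = 44.98.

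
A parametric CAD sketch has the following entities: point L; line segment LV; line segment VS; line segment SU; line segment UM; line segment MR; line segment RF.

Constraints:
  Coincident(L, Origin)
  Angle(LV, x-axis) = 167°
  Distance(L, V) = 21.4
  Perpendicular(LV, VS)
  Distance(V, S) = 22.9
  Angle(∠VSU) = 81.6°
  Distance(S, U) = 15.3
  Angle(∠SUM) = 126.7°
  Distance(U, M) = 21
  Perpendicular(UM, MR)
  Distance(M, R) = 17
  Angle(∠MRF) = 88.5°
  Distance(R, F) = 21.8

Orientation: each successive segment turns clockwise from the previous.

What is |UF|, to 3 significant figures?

16.4

The perpendicularity gives MR at right angles to UM, so MR runs at -165°; with |MR| = 17.0, R = (-12.3, -3.20). ∠MRF = 88.5° gives RF at 104° from the x-axis; with |RF| = 21.8, F = (-17.5, 18.0). Then |UF| = |F − U| = 16.4.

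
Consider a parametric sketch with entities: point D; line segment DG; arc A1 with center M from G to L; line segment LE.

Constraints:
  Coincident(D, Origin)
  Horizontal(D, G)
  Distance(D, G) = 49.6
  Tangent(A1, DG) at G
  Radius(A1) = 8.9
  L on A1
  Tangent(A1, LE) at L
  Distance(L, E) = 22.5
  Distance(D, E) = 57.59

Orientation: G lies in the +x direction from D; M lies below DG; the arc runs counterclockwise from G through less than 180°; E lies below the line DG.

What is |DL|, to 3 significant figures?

42.6

D is at the origin; DG is horizontal with |DG| = 49.6 and G on the +x side, so G = (49.6, 0.00). The tangent condition forces MG to be normal to DG, so M = G + (0, -8.9) = (49.6, -8.90). Since ML ⟂ LE (tangency), |ME| = √(8.9² + 22.5²) = 24.2 regardless of where L sits on A1. So E lies on both circle(D, 57.59) and circle(M, 24.2); the below-DG intersection is E = (47.2, -33.0). L is the foot of the tangent from E: L = (41.0, -11.3).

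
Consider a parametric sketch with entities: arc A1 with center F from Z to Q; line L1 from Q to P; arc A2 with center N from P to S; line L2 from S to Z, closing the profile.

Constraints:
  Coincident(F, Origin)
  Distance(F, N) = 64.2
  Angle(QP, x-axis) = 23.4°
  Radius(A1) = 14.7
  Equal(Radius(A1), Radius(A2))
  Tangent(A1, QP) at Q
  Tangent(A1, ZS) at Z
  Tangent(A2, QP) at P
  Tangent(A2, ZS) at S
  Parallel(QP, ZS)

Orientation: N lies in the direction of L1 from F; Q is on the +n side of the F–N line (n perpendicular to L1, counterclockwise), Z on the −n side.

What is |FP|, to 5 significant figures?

65.861

The slot axis is L1's direction at 23.4°, so u = (cos 23.4°, sin 23.4°) = (0.91775, 0.39715) and n = (−sin 23.4°, cos 23.4°) = (-0.39715, 0.91775). F is at the origin and N lies 64.2 along u from F, so N = 64.2·u = (58.920, 25.497). Tangency of A1 to both parallel lines with radius 14.7 puts Q and Z at F ± 14.7·n: Q = (-5.8381, 13.491), Z = (5.8381, -13.491). Equal radii place P and S the same way about N: P = N + 14.7·n = (53.082, 38.988), S = N − 14.7·n = (64.758, 12.006). Then |FP| = |P − F| = 65.861.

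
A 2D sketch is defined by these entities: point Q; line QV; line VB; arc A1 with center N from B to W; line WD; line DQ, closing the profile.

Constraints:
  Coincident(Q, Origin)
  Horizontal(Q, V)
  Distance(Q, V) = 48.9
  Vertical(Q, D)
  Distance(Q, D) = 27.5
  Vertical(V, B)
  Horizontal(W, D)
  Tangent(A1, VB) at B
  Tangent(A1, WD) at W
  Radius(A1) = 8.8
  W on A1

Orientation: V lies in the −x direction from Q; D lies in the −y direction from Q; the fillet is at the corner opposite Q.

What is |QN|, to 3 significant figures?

44.2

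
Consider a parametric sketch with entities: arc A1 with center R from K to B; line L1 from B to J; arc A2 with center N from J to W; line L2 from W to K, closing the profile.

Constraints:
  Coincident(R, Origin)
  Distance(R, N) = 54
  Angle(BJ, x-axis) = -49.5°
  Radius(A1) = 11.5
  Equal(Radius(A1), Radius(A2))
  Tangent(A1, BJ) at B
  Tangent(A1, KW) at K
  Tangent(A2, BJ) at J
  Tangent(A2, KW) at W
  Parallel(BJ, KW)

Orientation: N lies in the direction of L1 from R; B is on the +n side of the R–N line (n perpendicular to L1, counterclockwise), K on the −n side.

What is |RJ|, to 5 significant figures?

55.211

Tangency of A1 to both parallel lines with radius 11.5 puts B and K at R ± 11.5·n: B = (8.7447, 7.4687), K = (-8.7447, -7.4687). Equal radii place J and W the same way about N: J = N + 11.5·n = (43.815, -33.593), W = N − 11.5·n = (26.326, -48.531). Then |RJ| = |J − R| = 55.211.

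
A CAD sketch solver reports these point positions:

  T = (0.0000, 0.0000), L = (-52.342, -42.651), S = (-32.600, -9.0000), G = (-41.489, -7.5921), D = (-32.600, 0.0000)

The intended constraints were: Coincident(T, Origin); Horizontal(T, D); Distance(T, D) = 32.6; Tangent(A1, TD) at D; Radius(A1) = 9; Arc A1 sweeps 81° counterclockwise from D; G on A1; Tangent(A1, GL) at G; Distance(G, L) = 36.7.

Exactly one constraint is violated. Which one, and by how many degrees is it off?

Tangent(A1, GL) at G — off by 8.20°.

T = (0.00, 0.00) ✓; T.y = 0.00, D.y = 0.00 ✓; |TD| = 32.60 ✓; ∠(SD, DT) = 90.00° ✓; |SD| = 9.000 ✓; bearing(S→G) − bearing(S→D) = 81.00° ✓; |SG| = 9.000 ✓; ∠(SG, GL) = 98.20° ✗; |GL| = 36.70 ✓.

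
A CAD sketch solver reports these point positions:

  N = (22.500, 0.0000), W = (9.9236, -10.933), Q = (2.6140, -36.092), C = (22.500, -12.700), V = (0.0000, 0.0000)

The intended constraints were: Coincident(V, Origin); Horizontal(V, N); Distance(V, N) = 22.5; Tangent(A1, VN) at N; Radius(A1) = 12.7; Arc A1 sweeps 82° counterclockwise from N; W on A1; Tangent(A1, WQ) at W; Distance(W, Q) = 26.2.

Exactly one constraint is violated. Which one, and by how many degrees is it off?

Tangent(A1, WQ) at W — off by 8.20°.

V = (0.00, 0.00) ✓; V.y = 0.00, N.y = 0.00 ✓; |VN| = 22.50 ✓; ∠(CN, NV) = 90.00° ✓; |CN| = 12.70 ✓; bearing(C→W) − bearing(C→N) = 82.00° ✓; |CW| = 12.70 ✓; ∠(CW, WQ) = 98.20° ✗; |WQ| = 26.20 ✓.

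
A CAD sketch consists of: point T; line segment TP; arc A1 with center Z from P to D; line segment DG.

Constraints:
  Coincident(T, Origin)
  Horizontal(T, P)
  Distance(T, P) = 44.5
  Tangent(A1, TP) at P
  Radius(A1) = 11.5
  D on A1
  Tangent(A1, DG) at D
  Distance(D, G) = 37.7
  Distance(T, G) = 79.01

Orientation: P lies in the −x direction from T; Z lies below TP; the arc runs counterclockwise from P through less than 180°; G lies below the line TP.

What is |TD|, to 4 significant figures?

56.35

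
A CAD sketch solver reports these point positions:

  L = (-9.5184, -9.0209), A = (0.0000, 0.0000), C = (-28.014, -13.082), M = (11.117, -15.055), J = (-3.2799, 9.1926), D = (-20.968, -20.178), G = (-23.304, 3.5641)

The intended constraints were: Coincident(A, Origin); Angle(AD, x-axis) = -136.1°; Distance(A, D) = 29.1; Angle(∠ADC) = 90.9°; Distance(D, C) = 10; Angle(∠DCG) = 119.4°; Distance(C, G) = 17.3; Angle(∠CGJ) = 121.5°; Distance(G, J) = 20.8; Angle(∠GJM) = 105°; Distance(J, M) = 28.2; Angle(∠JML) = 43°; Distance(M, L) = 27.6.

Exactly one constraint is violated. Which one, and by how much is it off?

Distance(M, L) = 27.6 — off by 6.10.

A = (0.00, 0.00) ✓; AD at -136.1° ✓; |AD| = 29.10 ✓; ∠ADC = 90.90° ✓; |DC| = 10.00 ✓; ∠DCG = 119.4° ✓; |CG| = 17.30 ✓; ∠CGJ = 121.5° ✓; |GJ| = 20.80 ✓; ∠GJM = 105.0° ✓; |JM| = 28.20 ✓; ∠JML = 43.00° ✓; |ML| = 21.50 ✗.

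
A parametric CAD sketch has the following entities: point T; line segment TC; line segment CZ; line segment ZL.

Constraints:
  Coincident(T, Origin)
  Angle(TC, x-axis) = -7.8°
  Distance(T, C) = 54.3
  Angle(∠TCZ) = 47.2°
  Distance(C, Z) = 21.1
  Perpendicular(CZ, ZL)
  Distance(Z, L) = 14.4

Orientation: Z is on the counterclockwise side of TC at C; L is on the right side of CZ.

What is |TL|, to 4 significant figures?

56.49

T is at the origin; TC runs at -7.8° with length 54.3, so C = 54.3·(cos -7.8°, sin -7.8°) = (53.80, -7.369). ∠TCZ = 47.2°, so CZ runs at -7.8° + (180° − 47.2°) = 125.0° from the x-axis; with |CZ| = 21.1, Z = C + 21.1·(cos 125.0°, sin 125.0°) = (41.70, 9.915). The perpendicularity gives ZL at right angles to CZ; with |ZL| = 14.4 on the right of CZ, L = Z + 14.4·(0.8192, 0.5736) = (53.49, 18.17). Then |TL| = |L − T| = 56.49.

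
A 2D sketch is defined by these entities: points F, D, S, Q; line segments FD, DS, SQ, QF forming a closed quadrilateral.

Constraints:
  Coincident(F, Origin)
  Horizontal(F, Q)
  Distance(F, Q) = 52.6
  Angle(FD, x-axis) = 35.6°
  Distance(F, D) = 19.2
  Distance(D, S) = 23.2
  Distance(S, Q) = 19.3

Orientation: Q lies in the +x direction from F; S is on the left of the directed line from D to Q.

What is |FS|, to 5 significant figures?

40.958

Checks: |DS| = 23.20 ✓; |SQ| = 19.30 ✓.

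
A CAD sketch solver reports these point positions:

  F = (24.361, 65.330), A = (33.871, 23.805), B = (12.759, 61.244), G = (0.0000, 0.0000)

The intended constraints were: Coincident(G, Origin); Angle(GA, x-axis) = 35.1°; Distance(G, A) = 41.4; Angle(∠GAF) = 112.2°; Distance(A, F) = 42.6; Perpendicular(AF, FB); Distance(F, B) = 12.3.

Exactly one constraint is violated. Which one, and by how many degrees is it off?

Perpendicular(AF, FB) — off by 6.50°.

G = (0.00, 0.00) ✓; GA at 35.10° ✓; |GA| = 41.40 ✓; ∠GAF = 112.2° ✓; |AF| = 42.60 ✓; ∠(AF, FB) = 96.50° ✗; |FB| = 12.30 ✓.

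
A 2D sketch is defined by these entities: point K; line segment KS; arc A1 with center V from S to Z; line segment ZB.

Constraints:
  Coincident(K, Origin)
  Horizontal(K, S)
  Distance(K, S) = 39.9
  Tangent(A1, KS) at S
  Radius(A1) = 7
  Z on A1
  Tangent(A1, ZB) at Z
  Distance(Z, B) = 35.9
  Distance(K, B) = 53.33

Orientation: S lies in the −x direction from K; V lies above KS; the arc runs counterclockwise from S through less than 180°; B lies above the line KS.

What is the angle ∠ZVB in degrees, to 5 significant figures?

78.967°

Checks: |VZ| = 7.000 ✓; ∠(VZ, ZB) = 90.00° ✓; |ZB| = 35.90 ✓; |KB| = 53.33 ✓.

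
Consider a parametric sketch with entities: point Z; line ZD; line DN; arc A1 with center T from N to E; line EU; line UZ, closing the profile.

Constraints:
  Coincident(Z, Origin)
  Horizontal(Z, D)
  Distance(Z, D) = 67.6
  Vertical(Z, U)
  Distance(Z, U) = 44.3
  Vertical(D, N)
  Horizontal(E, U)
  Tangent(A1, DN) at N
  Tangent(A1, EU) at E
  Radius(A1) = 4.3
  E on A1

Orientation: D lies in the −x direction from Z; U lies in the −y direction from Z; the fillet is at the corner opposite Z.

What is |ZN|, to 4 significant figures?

78.55

Z is at the origin; Z and D share the same y with |ZD| = 67.6 and D on the −x side, so D = (-67.60, 0.000). Z and U share the same x with |ZU| = 44.3 and U on the −y side, so U = (0.000, -44.30). The virtual corner opposite Z is at (-67.60, -44.30). Since A1 is tangent to DN there, TN ⟂ DN and tangency of A1 to EU means the radius TE is perpendicular to EU, with radius 4.3, so the center T sits 4.3 in from both sides at T = (-63.30, -40.00). That places the tangent points at N = (-67.60, -40.00) on DN and E = (-63.30, -44.30) on EU. Then |ZN| = |N − Z| = 78.55.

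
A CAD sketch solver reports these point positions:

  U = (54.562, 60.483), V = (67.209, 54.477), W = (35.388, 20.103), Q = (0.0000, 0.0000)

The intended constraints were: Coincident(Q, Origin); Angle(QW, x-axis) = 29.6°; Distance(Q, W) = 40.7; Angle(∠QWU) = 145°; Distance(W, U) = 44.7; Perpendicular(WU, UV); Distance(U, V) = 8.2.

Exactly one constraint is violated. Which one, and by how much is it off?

Distance(U, V) = 8.2 — off by 5.80.

Q = (0.00, 0.00) ✓; QW at 29.60° ✓; |QW| = 40.70 ✓; ∠QWU = 145.0° ✓; |WU| = 44.70 ✓; ∠(WU, UV) = 90.00° ✓; |UV| = 14.00 ✗.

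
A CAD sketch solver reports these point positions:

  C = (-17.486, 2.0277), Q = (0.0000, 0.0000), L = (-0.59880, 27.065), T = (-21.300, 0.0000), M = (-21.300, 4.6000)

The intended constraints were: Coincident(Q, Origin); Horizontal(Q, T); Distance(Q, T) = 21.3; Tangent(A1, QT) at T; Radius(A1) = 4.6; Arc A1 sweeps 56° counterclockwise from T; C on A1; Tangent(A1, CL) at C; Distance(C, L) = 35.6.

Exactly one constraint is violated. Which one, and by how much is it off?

Distance(C, L) = 35.6 — off by 5.40.

Q = (0.00, 0.00) ✓; Q.y = 0.00, T.y = 0.00 ✓; |QT| = 21.30 ✓; ∠(MT, TQ) = 90.00° ✓; |MT| = 4.600 ✓; bearing(M→C) − bearing(M→T) = 56.00° ✓; |MC| = 4.600 ✓; ∠(MC, CL) = 90.00° ✓; |CL| = 30.20 ✗.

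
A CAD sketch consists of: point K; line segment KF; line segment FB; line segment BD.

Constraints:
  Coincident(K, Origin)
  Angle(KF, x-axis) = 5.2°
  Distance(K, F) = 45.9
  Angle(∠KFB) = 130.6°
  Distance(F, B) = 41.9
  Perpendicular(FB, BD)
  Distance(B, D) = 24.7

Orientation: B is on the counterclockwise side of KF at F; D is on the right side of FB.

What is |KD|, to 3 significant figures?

93.3

K is at the origin; KF runs at 5.2° with length 45.9, so F = 45.9·(cos 5.2°, sin 5.2°) = (45.7, 4.16). ∠KFB = 130.6°, so FB runs at 5.2° + (180° − 130.6°) = 54.6° from the x-axis; with |FB| = 41.9, B = F + 41.9·(cos 54.6°, sin 54.6°) = (70.0, 38.3). FB is perpendicular to BD; with |BD| = 24.7 on the right of FB, D = B + 24.7·(0.815, -0.579) = (90.1, 24.0). Then |KD| = |D − K| = 93.3.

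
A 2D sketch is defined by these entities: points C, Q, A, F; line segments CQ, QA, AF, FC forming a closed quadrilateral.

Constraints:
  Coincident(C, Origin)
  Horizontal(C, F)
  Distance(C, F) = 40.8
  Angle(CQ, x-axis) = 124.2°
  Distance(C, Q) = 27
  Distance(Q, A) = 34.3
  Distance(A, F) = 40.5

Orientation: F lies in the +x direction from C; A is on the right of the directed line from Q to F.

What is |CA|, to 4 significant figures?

7.948

C is at the origin; CF is horizontal with |CF| = 40.8 and F in +x, so F = (40.8, 0). CQ runs at 124.2° with |CQ| = 27.0, so Q = (-15.18, 22.33). A is determined by |QA| = 34.3 and |AF| = 40.5 together: it lies at the intersection of circle(Q, 34.3) and circle(F, 40.5). With |QF| = 60.27, the foot of the radical line on QF is 26.29 from Q and the perpendicular offset is √(34.3² − 26.29²) = 22.04. Taking the right-of-QF solution: A = (1.073, -7.876).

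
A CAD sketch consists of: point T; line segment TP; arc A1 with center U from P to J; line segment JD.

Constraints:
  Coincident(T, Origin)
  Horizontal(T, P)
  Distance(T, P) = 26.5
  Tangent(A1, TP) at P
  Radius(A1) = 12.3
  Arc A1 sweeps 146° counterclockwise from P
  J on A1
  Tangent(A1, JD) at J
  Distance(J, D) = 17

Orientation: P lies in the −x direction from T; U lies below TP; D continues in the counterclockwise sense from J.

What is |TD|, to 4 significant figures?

37.36

T is at the origin; TP is horizontal with |TP| = 26.5 and P on the −x side, so P = (-26.50, 0.000). A1 meets TP tangentially, so UP is at right angles to TP, so U = P + (0, -12.3) = (-26.50, -12.30). On A1, P sits at bearing 90° from U; a 146° counterclockwise sweep puts J at bearing 236°, so J = U + 12.3·(cos 236°, sin 236°) = (-33.38, -22.50). The tangent condition forces UJ to be normal to JD, so JD runs along (−sin 236°, cos 236°); with |JD| = 17.0, D = (-19.28, -32.00). Then |TD| = |D − T| = 37.36.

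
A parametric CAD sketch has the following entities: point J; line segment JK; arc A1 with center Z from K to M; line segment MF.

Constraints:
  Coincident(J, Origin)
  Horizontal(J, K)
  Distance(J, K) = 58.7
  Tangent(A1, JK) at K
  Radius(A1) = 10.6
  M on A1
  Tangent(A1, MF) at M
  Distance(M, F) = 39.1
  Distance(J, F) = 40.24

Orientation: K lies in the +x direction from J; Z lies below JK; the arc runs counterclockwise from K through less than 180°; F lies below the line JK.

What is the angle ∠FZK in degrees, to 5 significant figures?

121.97°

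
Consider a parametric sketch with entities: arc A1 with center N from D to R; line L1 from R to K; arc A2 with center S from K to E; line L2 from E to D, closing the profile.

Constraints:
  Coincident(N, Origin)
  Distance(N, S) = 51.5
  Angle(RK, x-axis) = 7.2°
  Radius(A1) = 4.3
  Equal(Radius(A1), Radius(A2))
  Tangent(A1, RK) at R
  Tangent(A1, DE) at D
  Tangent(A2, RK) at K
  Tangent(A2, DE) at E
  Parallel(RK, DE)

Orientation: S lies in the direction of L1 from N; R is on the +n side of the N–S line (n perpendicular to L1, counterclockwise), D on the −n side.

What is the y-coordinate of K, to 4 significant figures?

10.72

The slot axis is L1's direction at 7.2°, so u = (cos 7.2°, sin 7.2°) = (0.9921, 0.1253) and n = (−sin 7.2°, cos 7.2°) = (-0.1253, 0.9921). N is at the origin and S lies 51.5 along u from N, so S = 51.5·u = (51.09, 6.455). Tangency of A1 to both parallel lines with radius 4.3 puts R and D at N ± 4.3·n: R = (-0.5389, 4.266), D = (0.5389, -4.266). Equal radii place K and E the same way about S: K = S + 4.3·n = (50.55, 10.72), E = S − 4.3·n = (51.63, 2.189). So K.y = 10.72.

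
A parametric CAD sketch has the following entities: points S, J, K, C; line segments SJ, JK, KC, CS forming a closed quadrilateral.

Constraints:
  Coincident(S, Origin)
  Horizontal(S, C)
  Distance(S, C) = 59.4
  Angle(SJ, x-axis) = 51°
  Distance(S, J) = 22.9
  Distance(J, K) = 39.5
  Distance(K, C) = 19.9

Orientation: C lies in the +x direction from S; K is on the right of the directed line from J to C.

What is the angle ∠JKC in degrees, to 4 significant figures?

104.2°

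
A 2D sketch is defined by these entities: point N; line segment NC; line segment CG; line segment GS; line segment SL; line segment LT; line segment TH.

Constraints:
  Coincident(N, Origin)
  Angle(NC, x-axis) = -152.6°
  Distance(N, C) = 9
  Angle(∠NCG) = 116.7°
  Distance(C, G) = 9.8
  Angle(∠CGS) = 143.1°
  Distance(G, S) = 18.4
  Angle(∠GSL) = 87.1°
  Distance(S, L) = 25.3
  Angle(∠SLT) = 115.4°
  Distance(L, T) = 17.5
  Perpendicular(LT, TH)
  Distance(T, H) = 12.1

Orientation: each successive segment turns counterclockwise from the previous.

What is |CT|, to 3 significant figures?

27.5

N is at the origin; NC runs at -152.6° with length 9.0, so C = (-7.99, -4.14). ∠NCG = 116.7° gives CG at -89.3° from the x-axis; with |CG| = 9.8, G = (-7.87, -13.9). ∠CGS = 143.1° gives GS at -52.4° from the x-axis; with |GS| = 18.4, S = (3.36, -28.5). ∠GSL = 87.1° gives SL at 40.5° from the x-axis; with |SL| = 25.3, L = (22.6, -12.1). ∠SLT = 115.4° gives LT at 105° from the x-axis; with |LT| = 17.5, T = (18.0, 4.81). Then |CT| = |T − C| = 27.5.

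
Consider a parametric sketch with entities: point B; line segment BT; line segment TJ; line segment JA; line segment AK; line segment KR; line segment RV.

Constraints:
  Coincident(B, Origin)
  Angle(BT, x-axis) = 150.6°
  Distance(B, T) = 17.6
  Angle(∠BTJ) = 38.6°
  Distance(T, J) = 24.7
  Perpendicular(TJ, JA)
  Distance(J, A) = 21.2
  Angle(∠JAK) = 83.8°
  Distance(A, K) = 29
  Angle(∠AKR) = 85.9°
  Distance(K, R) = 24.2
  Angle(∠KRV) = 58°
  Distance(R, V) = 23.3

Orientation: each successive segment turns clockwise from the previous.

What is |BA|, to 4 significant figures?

14.97

∠BTJ = 38.6° gives TJ at 9.200° from the x-axis; with |TJ| = 24.7, J = (9.049, 12.59). TJ ⟂ JA, so JA runs at -80.80°; with |JA| = 21.2, A = (12.44, -8.338). Then |BA| = |A − B| = 14.97.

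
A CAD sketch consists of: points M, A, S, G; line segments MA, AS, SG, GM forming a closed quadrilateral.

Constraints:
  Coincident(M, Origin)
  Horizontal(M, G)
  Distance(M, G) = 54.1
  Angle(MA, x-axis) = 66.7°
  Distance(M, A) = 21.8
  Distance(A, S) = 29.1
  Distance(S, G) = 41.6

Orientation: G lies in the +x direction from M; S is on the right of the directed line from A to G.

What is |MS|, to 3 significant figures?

16.0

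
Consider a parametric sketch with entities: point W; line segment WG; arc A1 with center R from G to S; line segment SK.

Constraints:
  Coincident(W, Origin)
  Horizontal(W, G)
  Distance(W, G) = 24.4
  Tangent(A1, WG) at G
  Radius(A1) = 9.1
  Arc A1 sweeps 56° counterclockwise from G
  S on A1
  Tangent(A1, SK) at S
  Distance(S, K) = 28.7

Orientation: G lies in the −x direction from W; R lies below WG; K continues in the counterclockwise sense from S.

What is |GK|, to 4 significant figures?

36.47

On A1, G sits at bearing 90° from R; a 56° counterclockwise sweep puts S at bearing 146°, so S = R + 9.1·(cos 146°, sin 146°) = (-31.94, -4.011). Since A1 is tangent to SK there, RS ⟂ SK, so SK runs along (−sin 146°, cos 146°); with |SK| = 28.7, K = (-47.99, -27.80). Then |GK| = |K − G| = 36.47.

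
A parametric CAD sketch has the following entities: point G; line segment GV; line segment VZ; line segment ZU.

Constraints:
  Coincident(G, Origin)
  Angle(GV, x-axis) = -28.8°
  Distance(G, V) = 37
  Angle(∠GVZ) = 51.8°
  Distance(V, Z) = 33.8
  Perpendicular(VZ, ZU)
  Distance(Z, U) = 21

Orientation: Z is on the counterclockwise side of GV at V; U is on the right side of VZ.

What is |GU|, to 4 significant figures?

51.25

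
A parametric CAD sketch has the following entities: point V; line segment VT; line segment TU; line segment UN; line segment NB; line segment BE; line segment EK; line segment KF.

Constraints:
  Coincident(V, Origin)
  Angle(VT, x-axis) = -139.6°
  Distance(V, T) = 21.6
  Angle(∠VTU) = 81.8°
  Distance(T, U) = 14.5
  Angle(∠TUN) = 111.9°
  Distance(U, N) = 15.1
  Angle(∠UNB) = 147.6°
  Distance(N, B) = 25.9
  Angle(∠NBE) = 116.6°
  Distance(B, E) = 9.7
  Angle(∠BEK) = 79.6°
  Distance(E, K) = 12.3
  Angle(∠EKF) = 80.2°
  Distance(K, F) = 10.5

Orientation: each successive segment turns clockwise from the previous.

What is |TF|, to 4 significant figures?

34.30

V is at the origin; VT runs at -139.6° with length 21.6, so T = (-16.45, -14.00). ∠VTU = 81.8° gives TU at 122.2° from the x-axis; with |TU| = 14.5, U = (-24.18, -1.730). ∠TUN = 111.9° gives UN at 54.10° from the x-axis; with |UN| = 15.1, N = (-15.32, 10.50). ∠UNB = 147.6° gives NB at 21.70° from the x-axis; with |NB| = 25.9, B = (8.743, 20.08). ∠NBE = 116.6° gives BE at -41.70° from the x-axis; with |BE| = 9.7, E = (15.99, 13.63). ∠BEK = 79.6° gives EK at -142.1° from the x-axis; with |EK| = 12.3, K = (6.279, 6.070). ∠EKF = 80.2° gives KF at 118.1° from the x-axis; with |KF| = 10.5, F = (1.334, 15.33). Then |TF| = |F − T| = 34.30.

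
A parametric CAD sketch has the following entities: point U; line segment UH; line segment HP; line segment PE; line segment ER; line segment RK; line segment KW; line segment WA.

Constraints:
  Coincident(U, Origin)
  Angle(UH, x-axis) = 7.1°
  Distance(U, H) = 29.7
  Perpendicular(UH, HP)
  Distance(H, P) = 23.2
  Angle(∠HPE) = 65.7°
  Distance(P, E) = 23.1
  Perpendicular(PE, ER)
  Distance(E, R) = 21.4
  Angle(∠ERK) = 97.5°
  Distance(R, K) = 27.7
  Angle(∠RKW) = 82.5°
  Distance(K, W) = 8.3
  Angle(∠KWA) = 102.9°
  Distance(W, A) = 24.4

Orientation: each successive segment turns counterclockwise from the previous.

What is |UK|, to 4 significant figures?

44.03

U is at the origin; UH runs at 7.1° with length 29.7, so H = (29.47, 3.671). UH ⟂ HP, so HP runs at 97.10°; with |HP| = 23.2, P = (26.60, 26.69). ∠HPE = 65.7° gives PE at -148.6° from the x-axis; with |PE| = 23.1, E = (6.888, 14.66). The perpendicularity gives ER at right angles to PE, so ER runs at -58.60°; with |ER| = 21.4, R = (18.04, -3.608). ∠ERK = 97.5° gives RK at 23.90° from the x-axis; with |RK| = 27.7, K = (43.36, 7.614). Then |UK| = |K − U| = 44.03.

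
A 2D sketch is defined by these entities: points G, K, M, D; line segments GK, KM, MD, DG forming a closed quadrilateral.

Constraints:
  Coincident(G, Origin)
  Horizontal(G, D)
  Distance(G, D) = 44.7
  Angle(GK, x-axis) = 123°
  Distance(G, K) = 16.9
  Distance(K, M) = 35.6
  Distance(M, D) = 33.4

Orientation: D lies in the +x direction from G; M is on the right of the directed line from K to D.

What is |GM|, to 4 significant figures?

18.97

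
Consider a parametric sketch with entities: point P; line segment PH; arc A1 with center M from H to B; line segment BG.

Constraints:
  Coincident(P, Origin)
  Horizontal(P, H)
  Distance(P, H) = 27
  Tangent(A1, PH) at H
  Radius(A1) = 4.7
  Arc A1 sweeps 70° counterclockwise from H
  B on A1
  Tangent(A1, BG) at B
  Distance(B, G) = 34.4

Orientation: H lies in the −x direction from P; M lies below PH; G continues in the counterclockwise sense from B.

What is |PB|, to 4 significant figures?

31.57

Tangency of A1 to PH means the radius MH is perpendicular to PH, so M = H + (0, -4.7) = (-27.00, -4.700). On A1, H sits at bearing 90° from M; a 70° counterclockwise sweep puts B at bearing 160°, so B = M + 4.7·(cos 160°, sin 160°) = (-31.42, -3.093). Then |PB| = |B − P| = 31.57.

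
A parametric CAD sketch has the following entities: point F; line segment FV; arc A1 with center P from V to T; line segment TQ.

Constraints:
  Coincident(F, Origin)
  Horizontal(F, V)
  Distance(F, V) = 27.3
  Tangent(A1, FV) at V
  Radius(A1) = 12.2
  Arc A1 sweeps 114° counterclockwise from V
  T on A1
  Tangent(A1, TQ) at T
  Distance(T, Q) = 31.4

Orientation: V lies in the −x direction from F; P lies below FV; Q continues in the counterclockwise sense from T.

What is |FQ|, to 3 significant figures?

52.5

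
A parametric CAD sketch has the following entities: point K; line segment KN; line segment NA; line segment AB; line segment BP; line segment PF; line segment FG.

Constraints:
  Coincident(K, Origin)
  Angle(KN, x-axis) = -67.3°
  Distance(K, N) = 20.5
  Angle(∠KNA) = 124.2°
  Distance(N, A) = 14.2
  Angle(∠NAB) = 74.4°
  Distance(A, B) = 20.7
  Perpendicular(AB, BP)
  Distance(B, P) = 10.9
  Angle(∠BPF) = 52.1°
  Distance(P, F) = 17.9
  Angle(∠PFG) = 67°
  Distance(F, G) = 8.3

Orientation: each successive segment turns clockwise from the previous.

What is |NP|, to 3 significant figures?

17.1

∠NAB = 74.4° gives AB at 131° from the x-axis; with |AB| = 20.7, B = (-13.5, -15.3). AB ⟂ BP, so BP runs at 41.3°; with |BP| = 10.9, P = (-5.32, -8.06). Then |NP| = |P − N| = 17.1.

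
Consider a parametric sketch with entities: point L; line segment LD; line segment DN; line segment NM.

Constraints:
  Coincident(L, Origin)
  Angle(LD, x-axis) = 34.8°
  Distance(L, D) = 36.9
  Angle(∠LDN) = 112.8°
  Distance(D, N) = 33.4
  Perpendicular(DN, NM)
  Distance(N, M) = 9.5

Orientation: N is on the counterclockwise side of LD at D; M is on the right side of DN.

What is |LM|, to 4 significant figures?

64.57

L is at the origin; LD runs at 34.8° with length 36.9, so D = 36.9·(cos 34.8°, sin 34.8°) = (30.30, 21.06). ∠LDN = 112.8°, so DN runs at 34.8° + (180° − 112.8°) = 102.0° from the x-axis; with |DN| = 33.4, N = D + 33.4·(cos 102.0°, sin 102.0°) = (23.36, 53.73). The perpendicularity gives NM at right angles to DN; with |NM| = 9.5 on the right of DN, M = N + 9.5·(0.9781, 0.2079) = (32.65, 55.70). Then |LM| = |M − L| = 64.57.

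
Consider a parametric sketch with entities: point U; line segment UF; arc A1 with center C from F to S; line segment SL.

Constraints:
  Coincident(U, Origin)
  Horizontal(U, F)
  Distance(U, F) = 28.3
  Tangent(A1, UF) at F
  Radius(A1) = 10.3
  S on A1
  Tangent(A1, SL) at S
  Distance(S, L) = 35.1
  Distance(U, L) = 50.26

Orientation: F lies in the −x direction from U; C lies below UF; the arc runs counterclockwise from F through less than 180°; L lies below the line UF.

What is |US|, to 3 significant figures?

40.3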